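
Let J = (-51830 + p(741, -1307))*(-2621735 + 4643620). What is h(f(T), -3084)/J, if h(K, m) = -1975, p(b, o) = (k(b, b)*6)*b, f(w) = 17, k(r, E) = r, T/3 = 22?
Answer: -395/1311255505312 ≈ -3.0124e-10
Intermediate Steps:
T = 66 (T = 3*22 = 66)
p(b, o) = 6*b**2 (p(b, o) = (b*6)*b = (6*b)*b = 6*b**2)
J = 6556277526560 (J = (-51830 + 6*741**2)*(-2621735 + 4643620) = (-51830 + 6*549081)*2021885 = (-51830 + 3294486)*2021885 = 3242656*2021885 = 6556277526560)
h(f(T), -3084)/J = -1975/6556277526560 = -1975*1/6556277526560 = -395/1311255505312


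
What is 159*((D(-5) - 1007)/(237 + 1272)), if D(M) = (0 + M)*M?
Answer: -52046/503 ≈ -103.47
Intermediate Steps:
D(M) = M² (D(M) = M*M = M²)
159*((D(-5) - 1007)/(237 + 1272)) = 159*(((-5)² - 1007)/(237 + 1272)) = 159*((25 - 1007)/1509) = 159*(-982*1/1509) = 159*(-982/1509) = -52046/503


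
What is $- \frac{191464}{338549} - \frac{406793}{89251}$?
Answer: $- \frac{154807716821}{30215836799} \approx -5.1234$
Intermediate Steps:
$- \frac{191464}{338549} - \frac{406793}{89251} = - \frac{154807716821}{30215836799}$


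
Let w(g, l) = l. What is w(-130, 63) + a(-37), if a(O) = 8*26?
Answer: 271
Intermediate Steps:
a(O) = 208
w(-130, 63) + a(-37) = 63 + 208 = 271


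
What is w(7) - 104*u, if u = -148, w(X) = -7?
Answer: 15385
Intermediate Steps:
w(7) - 104*u = -7 - 104*(-148) = -7 + 15392 = 15385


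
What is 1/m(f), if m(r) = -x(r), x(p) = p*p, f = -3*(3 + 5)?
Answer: -1/576 ≈ -0.0017361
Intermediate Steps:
f = -24 (f = -3*8 = -24)
x(p) = p**2
m(r) = -r**2
1/m(f) = 1/(-1*(-24)**2) = 1/(-1*576) = 1/(-576) = -1/576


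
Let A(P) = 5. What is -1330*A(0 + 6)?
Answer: -6650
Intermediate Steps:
-1330*A(0 + 6) = -1330*5 = -6650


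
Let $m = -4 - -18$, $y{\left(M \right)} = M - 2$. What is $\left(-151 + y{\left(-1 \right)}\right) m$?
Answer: $-2156$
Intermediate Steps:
$y{\left(M \right)} = -2 + M$ ($y{\left(M \right)} = M - 2 = -2 + M$)
$m = 14$ ($m = -4 + 18 = 14$)
$\left(-151 + y{\left(-1 \right)}\right) m = \left(-151 - 3\right) 14 = \left(-154\right) 14 = -2156$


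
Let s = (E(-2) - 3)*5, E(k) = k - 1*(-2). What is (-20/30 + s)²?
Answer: 2209/9 ≈ 245.44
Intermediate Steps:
E(k) = 2 + k (E(k) = k + 2 = 2 + k)
s = -15 (s = ((2 - 2) - 3)*5 = (0 - 3)*5 = -3*5 = -15)
(-20/30 + s)² = (-20/30 - 15)² = (-20*1/30 - 15)² = (-⅔ - 15)² = (-47/3)² = 2209/9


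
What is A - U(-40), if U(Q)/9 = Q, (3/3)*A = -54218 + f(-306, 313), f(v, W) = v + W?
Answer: -53851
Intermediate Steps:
f(v, W) = W + v
A = -54211 (A = -54218 + (313 - 306) = -54218 + 7 = -54211)
U(Q) = 9*Q
A - U(-40) = -54211 - 9*(-40) = -54211 - 1*(-360) = -54211 + 360 = -53851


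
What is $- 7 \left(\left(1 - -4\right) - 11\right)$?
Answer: $42$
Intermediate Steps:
$- 7 \left(\left(1 - -4\right) - 11\right) = - 7 \left(\left(1 + 4\right) - 11\right) = - 7 \left(5 - 11\right) = \left(-7\right) \left(-6\right) = 42$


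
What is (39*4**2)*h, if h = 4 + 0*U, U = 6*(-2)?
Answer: 2496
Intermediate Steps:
U = -12
h = 4 (h = 4 + 0*(-12) = 4 + 0 = 4)
(39*4**2)*h = (39*4**2)*4 = (39*16)*4 = 624*4 = 2496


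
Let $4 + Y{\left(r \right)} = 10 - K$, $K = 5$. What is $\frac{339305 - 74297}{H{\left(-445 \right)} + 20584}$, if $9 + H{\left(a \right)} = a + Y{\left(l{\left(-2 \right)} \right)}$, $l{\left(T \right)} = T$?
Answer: $\frac{265008}{20131} \approx 13.164$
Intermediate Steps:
$Y{\left(r \right)} = 1$ ($Y{\left(r \right)} = -4 + \left(10 - 5\right) = -4 + 5 = 1$)
$H{\left(a \right)} = -8 + a$ ($H{\left(a \right)} = -9 + \left(a + 1\right) = -9 + \left(1 + a\right) = -8 + a$)
$\frac{339305 - 74297}{H{\left(-445 \right)} + 20584} = \frac{339305 - 74297}{\left(-8 - 445\right) + 20584} = \frac{265008}{-453 + 20584} = \frac{265008}{20131}$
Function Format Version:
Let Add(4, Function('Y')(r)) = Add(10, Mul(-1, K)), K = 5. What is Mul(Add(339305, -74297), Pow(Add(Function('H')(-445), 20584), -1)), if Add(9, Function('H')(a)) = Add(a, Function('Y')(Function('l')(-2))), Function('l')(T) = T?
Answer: Rational(265008, 20131) ≈ 13.164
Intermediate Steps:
Function('Y')(r) = 1 (Function('Y')(r) = Add(-4, Add(10, Mul(-1, 5))) = Add(-4, Add(10, -5)) = Add(-4, 5) = 1)
Function('H')(a) = Add(-8, a) (Function('H')(a) = Add(-9, Add(a, 1)) = Add(-9, Add(1, a)) = Add(-8, a))
Mul(Add(339305, -74297), Pow(Add(Function('H')(-445), 20584), -1)) = Mul(Add(339305, -74297), Pow(Add(Add(-8, -445), 20584), -1)) = Mul(265008, Pow(Add(-453, 20584), -1)) = Mul(265008, Pow(20131, -1)) = Mul(265008, Rational(1, 20131)) = Rational(265008, 20131)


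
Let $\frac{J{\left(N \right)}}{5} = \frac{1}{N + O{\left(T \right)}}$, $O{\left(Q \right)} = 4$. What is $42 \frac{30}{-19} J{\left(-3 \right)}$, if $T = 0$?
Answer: $- \frac{6300}{19} \approx -331.58$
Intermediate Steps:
$J{\left(N \right)} = \frac{5}{4 + N}$ ($J{\left(N \right)} = \frac{5}{N + 4} = \frac{5}{4 + N}$)
$42 \frac{30}{-19} J{\left(-3 \right)} = 42 \frac{30}{-19} \frac{5}{4 - 3} = 42 \cdot 30 \left(- \frac{1}{19}\right) \frac{5}{1} = 42 \left(- \frac{30}{19}\right) 5 \cdot 1 = \left(- \frac{1260}{19}\right) 5 = - \frac{6300}{19}$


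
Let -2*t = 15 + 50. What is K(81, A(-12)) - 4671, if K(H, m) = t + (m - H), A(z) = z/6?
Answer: -9573/2 ≈ -4786.5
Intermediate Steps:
A(z) = z/6 (A(z) = z*(⅙) = z/6)
t = -65/2 (t = -(15 + 50)/2 = -½*65 = -65/2 ≈ -32.500)
K(H, m) = -65/2 + m - H (K(H, m) = -65/2 + (m - H) = -65/2 + m - H)
K(81, A(-12)) - 4671 = (-65/2 + (⅙)*(-12) - 1*81) - 4671 = (-65/2 - 2 - 81) - 4671 = -231/2 - 4671 = -9573/2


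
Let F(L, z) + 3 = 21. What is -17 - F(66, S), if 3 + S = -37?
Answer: -35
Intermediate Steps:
S = -40 (S = -3 - 37 = -40)
F(L, z) = 18 (F(L, z) = -3 + 21 = 18)
-17 - F(66, S) = -17 - 1*18 = -17 - 18 = -35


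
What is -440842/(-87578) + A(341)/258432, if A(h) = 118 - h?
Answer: 56954074925/11316478848 ≈ 5.0328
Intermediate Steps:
-440842/(-87578) + A(341)/258432 = -440842/(-87578) + (118 - 1*341)/258432 = -440842*(-1/87578) + (118 - 341)*(1/258432) = 220421/43789 - 223*1/258432 = 220421/43789 - 223/258432 = 56954074925/11316478848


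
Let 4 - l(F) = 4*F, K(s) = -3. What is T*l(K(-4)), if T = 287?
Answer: 4592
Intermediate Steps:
l(F) = 4 - 4*F
T*l(K(-4)) = 287*(4 - 4*(-3)) = 287*(4 + 12) = 287*16 = 4592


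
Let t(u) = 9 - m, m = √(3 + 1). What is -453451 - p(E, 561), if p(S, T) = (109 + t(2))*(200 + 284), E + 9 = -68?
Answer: -509595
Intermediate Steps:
E = -77 (E = -9 - 68 = -77)
m = 2 (m = √4 = 2)
t(u) = 7 (t(u) = 9 - 1*2 = 9 - 2 = 7)
p(S, T) = 56144 (p(S, T) = (109 + 7)*(200 + 284) = 116*484 = 56144)
-453451 - p(E, 561) = -453451 - 1*56144 = -453451 - 56144 = -509595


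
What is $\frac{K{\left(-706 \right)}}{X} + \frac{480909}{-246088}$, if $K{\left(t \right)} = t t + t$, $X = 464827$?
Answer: $- \frac{5318637237}{6020439304} \approx -0.88343$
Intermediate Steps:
$K{\left(t \right)} = t + t^{2}$ ($K{\left(t \right)} = t^{2} + t = t + t^{2}$)
$\frac{K{\left(-706 \right)}}{X} + \frac{480909}{-246088} = \frac{\left(-706\right) \left(1 - 706\right)}{464827} + \frac{480909}{-246088} = \left(-706\right) \left(-705\right) \frac{1}{464827} + 480909 \left(- \frac{1}{246088}\right) = 497730 \cdot \frac{1}{464827} - \frac{25311}{12952} = \frac{497730}{464827} - \frac{25311}{12952} = - \frac{5318637237}{6020439304}$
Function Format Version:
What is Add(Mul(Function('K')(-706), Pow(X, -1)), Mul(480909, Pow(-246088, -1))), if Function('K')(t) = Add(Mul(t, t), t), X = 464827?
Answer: Rational(-5318637237, 6020439304) ≈ -0.88343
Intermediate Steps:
Function('K')(t) = Add(t, Pow(t, 2)) (Function('K')(t) = Add(Pow(t, 2), t) = Add(t, Pow(t, 2)))
Add(Mul(Function('K')(-706), Pow(X, -1)), Mul(480909, Pow(-246088, -1))) = Add(Mul(Mul(-706, Add(1, -706)), Pow(464827, -1)), Mul(480909, Pow(-246088, -1))) = Add(Mul(Mul(-706, -705), Rational(1, 464827)), Mul(480909, Rational(-1, 246088))) = Add(Mul(497730, Rational(1, 464827)), Rational(-25311, 12952)) = Add(Rational(497730, 464827), Rational(-25311, 12952)) = Rational(-5318637237, 6020439304)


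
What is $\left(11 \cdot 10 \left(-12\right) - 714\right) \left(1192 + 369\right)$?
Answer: $-3175074$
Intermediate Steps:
$\left(11 \cdot 10 \left(-12\right) - 714\right) \left(1192 + 369\right) = \left(110 \left(-12\right) - 714\right) 1561 = \left(-1320 - 714\right) 1561 = \left(-2034\right) 1561 = -3175074$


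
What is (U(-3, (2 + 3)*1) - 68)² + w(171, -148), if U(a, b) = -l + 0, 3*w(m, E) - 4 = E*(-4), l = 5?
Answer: 16583/3 ≈ 5527.7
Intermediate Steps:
w(m, E) = 4/3 - 4*E/3 (w(m, E) = 4/3 + (E*(-4))/3 = 4/3 + (-4*E)/3 = 4/3 - 4*E/3)
U(a, b) = -5 (U(a, b) = -1*5 + 0 = -5 + 0 = -5)
(U(-3, (2 + 3)*1) - 68)² + w(171, -148) = (-5 - 68)² + (4/3 - 4/3*(-148)) = (-73)² + (4/3 + 592/3) = 5329 + 596/3 = 16583/3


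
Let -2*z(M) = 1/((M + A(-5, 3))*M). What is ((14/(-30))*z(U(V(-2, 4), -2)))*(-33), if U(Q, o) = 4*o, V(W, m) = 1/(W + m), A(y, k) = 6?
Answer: -77/160 ≈ -0.48125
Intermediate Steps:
z(M) = -1/(2*M*(6 + M)) (z(M) = -1/(2*(M + 6)*M) = -1/(2*(6 + M)*M) = -1/(2*M*(6 + M)))
((14/(-30))*z(U(V(-2, 4), -2)))*(-33) = ((14/(-30))*(-1/(2*(4*(-2))*(6 + 4*(-2)))))*(-33) = ((14*(-1/30))*(-½/(-8*(6 - 8))))*(-33) = -(-7)*(-1)/(30*8*(-2))*(-33) = -(-7)*(-1)*(-1)/(30*8*2)*(-33) = -7/15*(-1/32)*(-33) = (7/480)*(-33) = -77/160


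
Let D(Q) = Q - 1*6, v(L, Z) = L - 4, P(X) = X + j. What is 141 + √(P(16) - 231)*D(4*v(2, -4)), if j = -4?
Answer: 141 - 14*I*√219 ≈ 141.0 - 207.18*I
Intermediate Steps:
P(X) = -4 + X (P(X) = X - 4 = -4 + X)
v(L, Z) = -4 + L
D(Q) = -6 + Q (D(Q) = Q - 6 = -6 + Q)
141 + √(P(16) - 231)*D(4*v(2, -4)) = 141 + √((-4 + 16) - 231)*(-6 + 4*(-4 + 2)) = 141 + √(12 - 231)*(-6 + 4*(-2)) = 141 + √(-219)*(-6 - 8) = 141 + (I*√219)*(-14) = 141 - 14*I*√219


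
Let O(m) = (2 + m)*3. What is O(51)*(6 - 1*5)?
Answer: 159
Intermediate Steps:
O(m) = 6 + 3*m
O(51)*(6 - 1*5) = (6 + 3*51)*(6 - 1*5) = (6 + 153)*(6 - 5) = 159*1 = 159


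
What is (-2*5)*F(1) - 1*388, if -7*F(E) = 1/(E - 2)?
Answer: -2726/7 ≈ -389.43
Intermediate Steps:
F(E) = -1/(7*(-2 + E)) (F(E) = -1/(7*(E - 2)) = -1/(7*(-2 + E)))
(-2*5)*F(1) - 1*388 = (-2*5)*(-1/(-14 + 7*1)) - 1*388 = -(-10)/(-14 + 7) - 388 = -(-10)/(-7) - 388 = -(-10)*(-1)/7 - 388 = -10*⅐ - 388 = -10/7 - 388 = -2726/7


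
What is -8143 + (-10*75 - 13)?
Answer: -8906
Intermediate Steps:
-8143 + (-10*75 - 13) = -8143 + (-750 - 13) = -8143 - 763 = -8906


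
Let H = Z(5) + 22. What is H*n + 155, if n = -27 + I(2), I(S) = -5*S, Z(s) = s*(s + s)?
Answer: -2509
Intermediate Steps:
Z(s) = 2*s**2 (Z(s) = s*(2*s) = 2*s**2)
n = -37 (n = -27 - 5*2 = -27 - 10 = -37)
H = 72 (H = 2*5**2 + 22 = 2*25 + 22 = 50 + 22 = 72)
H*n + 155 = 72*(-37) + 155 = -2664 + 155 = -2509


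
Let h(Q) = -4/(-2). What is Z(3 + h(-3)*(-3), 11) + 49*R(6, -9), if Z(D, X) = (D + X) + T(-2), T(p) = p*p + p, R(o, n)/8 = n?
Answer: -3518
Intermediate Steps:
R(o, n) = 8*n
T(p) = p + p² (T(p) = p² + p = p + p²)
h(Q) = 2 (h(Q) = -4*(-½) = 2)
Z(D, X) = 2 + D + X (Z(D, X) = (D + X) - 2*(1 - 2) = (D + X) - 2*(-1) = (D + X) + 2 = 2 + D + X)
Z(3 + h(-3)*(-3), 11) + 49*R(6, -9) = (2 + (3 + 2*(-3)) + 11) + 49*(8*(-9)) = (2 + (3 - 6) + 11) + 49*(-72) = (2 - 3 + 11) - 3528 = 10 - 3528 = -3518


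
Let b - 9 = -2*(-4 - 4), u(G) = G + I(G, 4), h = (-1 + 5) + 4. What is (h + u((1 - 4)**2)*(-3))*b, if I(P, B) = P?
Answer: -1150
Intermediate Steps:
h = 8 (h = 4 + 4 = 8)
u(G) = 2*G (u(G) = G + G = 2*G)
b = 25 (b = 9 - 2*(-4 - 4) = 9 - 2*(-8) = 9 + 16 = 25)
(h + u((1 - 4)**2)*(-3))*b = (8 + (2*(1 - 4)**2)*(-3))*25 = (8 + (2*(-3)**2)*(-3))*25 = (8 + (2*9)*(-3))*25 = (8 + 18*(-3))*25 = (8 - 54)*25 = -46*25 = -1150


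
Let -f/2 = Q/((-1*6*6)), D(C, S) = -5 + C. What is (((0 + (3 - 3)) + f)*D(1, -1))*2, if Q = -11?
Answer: 44/9 ≈ 4.8889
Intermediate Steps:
f = -11/18 (f = -(-22)/(-1*6*6) = -(-22)/((-6*6)) = -(-22)/(-36) = -(-22)*(-1)/36 = -2*11/36 = -11/18 ≈ -0.61111)
(((0 + (3 - 3)) + f)*D(1, -1))*2 = (((0 + (3 - 3)) - 11/18)*(-5 + 1))*2 = (((0 + 0) - 11/18)*(-4))*2 = ((0 - 11/18)*(-4))*2 = -11/18*(-4)*2 = (22/9)*2 = 44/9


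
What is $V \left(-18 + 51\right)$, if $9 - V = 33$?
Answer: $-792$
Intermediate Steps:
$V = -24$ ($V = 9 - 33 = -24$)
$V \left(-18 + 51\right) = - 24 \left(-18 + 51\right) = \left(-24\right) 33 = -792$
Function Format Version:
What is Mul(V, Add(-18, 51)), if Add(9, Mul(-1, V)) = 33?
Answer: -792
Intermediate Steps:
V = -24 (V = Add(9, Mul(-1, 33)) = Add(9, -33) = -24)
Mul(V, Add(-18, 51)) = Mul(-24, Add(-18, 51)) = Mul(-24, 33) = -792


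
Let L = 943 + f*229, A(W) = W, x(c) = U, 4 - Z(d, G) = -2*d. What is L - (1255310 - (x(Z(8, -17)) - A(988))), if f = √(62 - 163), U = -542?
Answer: -1255897 + 229*I*√101 ≈ -1.2559e+6 + 2301.4*I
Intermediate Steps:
Z(d, G) = 4 + 2*d (Z(d, G) = 4 - (-2)*d = 4 + 2*d)
x(c) = -542
f = I*√101 (f = √(-101) = I*√101 ≈ 10.05*I)
L = 943 + 229*I*√101 (L = 943 + (I*√101)*229 = 943 + 229*I*√101 ≈ 943.0 + 2301.4*I)
L - (1255310 - (x(Z(8, -17)) - A(988))) = (943 + 229*I*√101) - (1255310 - (-542 - 1*988)) = (943 + 229*I*√101) - (1255310 - (-542 - 988)) = (943 + 229*I*√101) - (1255310 - 1*(-1530)) = (943 + 229*I*√101) - (1255310 + 1530) = (943 + 229*I*√101) - 1*1256840 = (943 + 229*I*√101) - 1256840 = -1255897 + 229*I*√101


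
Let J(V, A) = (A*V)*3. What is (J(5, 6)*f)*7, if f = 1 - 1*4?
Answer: -1890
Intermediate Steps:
J(V, A) = 3*A*V
f = -3 (f = 1 - 4 = -3)
(J(5, 6)*f)*7 = ((3*6*5)*(-3))*7 = (90*(-3))*7 = -270*7 = -1890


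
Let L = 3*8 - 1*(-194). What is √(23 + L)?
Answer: √241 ≈ 15.524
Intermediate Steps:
L = 218 (L = 24 + 194 = 218)
√(23 + L) = √(23 + 218) = √241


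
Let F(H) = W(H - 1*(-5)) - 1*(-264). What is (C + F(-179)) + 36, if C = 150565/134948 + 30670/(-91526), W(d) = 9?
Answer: 1913089103631/6175625324 ≈ 309.78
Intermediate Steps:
C = 4820878515/6175625324 (C = 150565*(1/134948) + 30670*(-1/91526) = 150565/134948 - 15335/45763 = 4820878515/6175625324 ≈ 0.78063)
F(H) = 273 (F(H) = 9 - 1*(-264) = 9 + 264 = 273)
(C + F(-179)) + 36 = (4820878515/6175625324 + 273) + 36 = 1690766591967/6175625324 + 36 = 1913089103631/6175625324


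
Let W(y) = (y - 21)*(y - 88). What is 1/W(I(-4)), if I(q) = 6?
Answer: 1/1230 ≈ 0.00081301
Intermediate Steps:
W(y) = (-88 + y)*(-21 + y) (W(y) = (-21 + y)*(-88 + y) = (-88 + y)*(-21 + y))
1/W(I(-4)) = 1/(1848 + 6² - 109*6) = 1/(1848 + 36 - 654) = 1/1230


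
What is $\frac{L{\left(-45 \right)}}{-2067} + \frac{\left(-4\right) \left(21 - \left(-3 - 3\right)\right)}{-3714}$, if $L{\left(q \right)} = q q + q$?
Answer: $- \frac{396138}{426491} \approx -0.92883$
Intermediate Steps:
$L{\left(q \right)} = q + q^{2}$ ($L{\left(q \right)} = q^{2} + q = q + q^{2}$)
$\frac{L{\left(-45 \right)}}{-2067} + \frac{\left(-4\right) \left(21 - \left(-3 - 3\right)\right)}{-3714} = \frac{\left(-45\right) \left(1 - 45\right)}{-2067} + \frac{\left(-4\right) \left(21 - \left(-3 - 3\right)\right)}{-3714} = \left(-45\right) \left(-44\right) \left(- \frac{1}{2067}\right) + - 4 \left(21 - -6\right) \left(- \frac{1}{3714}\right) = 1980 \left(- \frac{1}{2067}\right) + - 4 \left(21 + 6\right) \left(- \frac{1}{3714}\right) = - \frac{660}{689} + \left(-4\right) 27 \left(- \frac{1}{3714}\right) = - \frac{660}{689} - - \frac{18}{619} = - \frac{660}{689} + \frac{18}{619} = - \frac{396138}{426491}$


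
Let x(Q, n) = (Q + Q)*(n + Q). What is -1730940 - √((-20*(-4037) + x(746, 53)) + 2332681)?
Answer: -1730940 - √3605529 ≈ -1.7328e+6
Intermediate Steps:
x(Q, n) = 2*Q*(Q + n) (x(Q, n) = (2*Q)*(Q + n) = 2*Q*(Q + n))
-1730940 - √((-20*(-4037) + x(746, 53)) + 2332681) = -1730940 - √((-20*(-4037) + 2*746*(746 + 53)) + 2332681) = -1730940 - √((80740 + 2*746*799) + 2332681) = -1730940 - √((80740 + 1192108) + 2332681) = -1730940 - √(1272848 + 2332681) = -1730940 - √3605529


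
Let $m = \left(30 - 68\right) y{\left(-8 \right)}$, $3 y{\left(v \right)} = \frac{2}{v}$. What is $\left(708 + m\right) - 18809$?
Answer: $- \frac{108587}{6} \approx -18098.0$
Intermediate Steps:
$y{\left(v \right)} = \frac{2}{3 v}$ ($y{\left(v \right)} = \frac{2 \frac{1}{v}}{3} = \frac{2}{3 v}$)
$m = \frac{19}{6}$ ($m = \left(30 - 68\right) \frac{2}{3 \left(-8\right)} = - 38 \cdot \frac{2}{3} \left(- \frac{1}{8}\right) = \left(-38\right) \left(- \frac{1}{12}\right) = \frac{19}{6} \approx 3.1667$)
$\left(708 + m\right) - 18809 = \left(708 + \frac{19}{6}\right) - 18809 = \frac{4267}{6} - 18809 = - \frac{108587}{6}$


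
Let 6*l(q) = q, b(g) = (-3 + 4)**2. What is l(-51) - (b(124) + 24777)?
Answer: -49573/2 ≈ -24787.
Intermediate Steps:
b(g) = 1 (b(g) = 1**2 = 1)
l(q) = q/6
l(-51) - (b(124) + 24777) = (1/6)*(-51) - (1 + 24777) = -17/2 - 1*24778 = -17/2 - 24778 = -49573/2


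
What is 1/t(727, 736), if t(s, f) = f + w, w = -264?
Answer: 1/472 ≈ 0.0021186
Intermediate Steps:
t(s, f) = -264 + f (t(s, f) = f - 264 = -264 + f)
1/t(727, 736) = 1/(-264 + 736) = 1/472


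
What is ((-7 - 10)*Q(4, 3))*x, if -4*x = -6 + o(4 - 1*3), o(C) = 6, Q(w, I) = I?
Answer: 0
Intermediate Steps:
x = 0 (x = -(-6 + 6)/4 = -1/4*0 = 0)
((-7 - 10)*Q(4, 3))*x = ((-7 - 10)*3)*0 = -17*3*0 = -51*0 = 0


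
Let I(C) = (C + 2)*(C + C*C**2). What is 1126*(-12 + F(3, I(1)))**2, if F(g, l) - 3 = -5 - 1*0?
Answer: 220696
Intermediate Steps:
I(C) = (2 + C)*(C + C**3)
F(g, l) = -2 (F(g, l) = 3 + (-5 - 1*0) = 3 + (-5 + 0) = 3 - 5 = -2)
1126*(-12 + F(3, I(1)))**2 = 1126*(-12 - 2)**2 = 1126*(-14)**2 = 1126*196 = 220696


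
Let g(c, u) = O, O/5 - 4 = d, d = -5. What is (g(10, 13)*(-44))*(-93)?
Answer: -20460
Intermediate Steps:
O = -5 (O = 20 + 5*(-5) = 20 - 25 = -5)
g(c, u) = -5
(g(10, 13)*(-44))*(-93) = -5*(-44)*(-93) = 220*(-93) = -20460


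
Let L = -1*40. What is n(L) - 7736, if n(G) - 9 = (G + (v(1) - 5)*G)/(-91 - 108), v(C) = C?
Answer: -1537793/199 ≈ -7727.6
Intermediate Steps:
L = -40
n(G) = 9 + 3*G/199 (n(G) = 9 + (G + (1 - 5)*G)/(-91 - 108) = 9 + (G - 4*G)/(-199) = 9 - 3*G*(-1/199) = 9 + 3*G/199)
n(L) - 7736 = (9 + (3/199)*(-40)) - 7736 = (9 - 120/199) - 7736 = 1671/199 - 7736 = -1537793/199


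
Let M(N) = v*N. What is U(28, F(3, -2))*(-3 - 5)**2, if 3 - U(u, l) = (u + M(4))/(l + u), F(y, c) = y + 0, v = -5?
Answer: 5440/31 ≈ 175.48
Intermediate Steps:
M(N) = -5*N
F(y, c) = y
U(u, l) = 3 - (-20 + u)/(l + u) (U(u, l) = 3 - (u - 5*4)/(l + u) = 3 - (u - 20)/(l + u) = 3 - (-20 + u)/(l + u))
U(28, F(3, -2))*(-3 - 5)**2 = ((20 + 2*28 + 3*3)/(3 + 28))*(-3 - 5)**2 = ((20 + 56 + 9)/31)*(-8)**2 = ((1/31)*85)*64 = (85/31)*64 = 5440/31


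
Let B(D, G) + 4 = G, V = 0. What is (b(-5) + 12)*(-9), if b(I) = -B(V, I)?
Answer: -189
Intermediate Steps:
B(D, G) = -4 + G
b(I) = 4 - I (b(I) = -(-4 + I) = 4 - I)
(b(-5) + 12)*(-9) = ((4 - 1*(-5)) + 12)*(-9) = ((4 + 5) + 12)*(-9) = (9 + 12)*(-9) = 21*(-9) = -189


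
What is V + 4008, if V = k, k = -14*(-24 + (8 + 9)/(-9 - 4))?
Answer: 56710/13 ≈ 4362.3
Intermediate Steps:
k = 4606/13 (k = -14*(-24 + 17/(-13)) = -14*(-24 + 17*(-1/13)) = -14*(-24 - 17/13) = -14*(-329/13) = 4606/13 ≈ 354.31)
V = 4606/13 ≈ 354.31
V + 4008 = 4606/13 + 4008 = 56710/13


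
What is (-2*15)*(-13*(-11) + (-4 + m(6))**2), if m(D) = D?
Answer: -4410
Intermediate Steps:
(-2*15)*(-13*(-11) + (-4 + m(6))**2) = (-2*15)*(-13*(-11) + (-4 + 6)**2) = -30*(143 + 2**2) = -30*(143 + 4) = -30*147 = -4410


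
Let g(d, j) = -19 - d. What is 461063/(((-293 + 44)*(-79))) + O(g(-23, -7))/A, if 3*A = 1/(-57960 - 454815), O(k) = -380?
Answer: 11498949069563/19671 ≈ 5.8456e+8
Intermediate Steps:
A = -1/1538325 (A = 1/(3*(-57960 - 454815)) = (⅓)/(-512775) = (⅓)*(-1/512775) = -1/1538325 ≈ -6.5006e-7)
461063/(((-293 + 44)*(-79))) + O(g(-23, -7))/A = 461063/(((-293 + 44)*(-79))) - 380/(-1/1538325) = 461063/((-249*(-79))) - 380*(-1538325) = 461063/19671 + 584563500 = 11498949069563/19671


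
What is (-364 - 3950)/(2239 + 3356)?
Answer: -1438/1865 ≈ -0.77105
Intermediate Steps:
(-364 - 3950)/(2239 + 3356) = -4314/5595 = -4314*1/5595 = -1438/1865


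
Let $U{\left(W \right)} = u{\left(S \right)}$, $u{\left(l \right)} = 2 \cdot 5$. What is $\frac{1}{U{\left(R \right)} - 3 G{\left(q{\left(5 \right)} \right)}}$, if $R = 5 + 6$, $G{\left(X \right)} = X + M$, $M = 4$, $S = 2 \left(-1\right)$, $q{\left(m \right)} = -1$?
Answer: $1$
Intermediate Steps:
$S = -2$
$G{\left(X \right)} = 4 + X$ ($G{\left(X \right)} = X + 4 = 4 + X$)
$u{\left(l \right)} = 10$
$R = 11$
$U{\left(W \right)} = 10$
$\frac{1}{U{\left(R \right)} - 3 G{\left(q{\left(5 \right)} \right)}} = \frac{1}{10 - 3 \left(4 - 1\right)} = \frac{1}{10 - 9} = 1^{-1} = 1$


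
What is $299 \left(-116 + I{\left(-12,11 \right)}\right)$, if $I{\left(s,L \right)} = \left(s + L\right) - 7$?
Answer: $-37076$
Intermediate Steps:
$I{\left(s,L \right)} = -7 + L + s$ ($I{\left(s,L \right)} = \left(L + s\right) - 7 = -7 + L + s$)
$299 \left(-116 + I{\left(-12,11 \right)}\right) = 299 \left(-116 - 8\right) = 299 \left(-124\right) = -37076$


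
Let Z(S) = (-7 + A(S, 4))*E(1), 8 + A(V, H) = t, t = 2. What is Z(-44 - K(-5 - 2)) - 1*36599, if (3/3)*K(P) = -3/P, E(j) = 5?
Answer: -36664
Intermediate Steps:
A(V, H) = -6 (A(V, H) = -8 + 2 = -6)
K(P) = -3/P
Z(S) = -65 (Z(S) = (-7 - 6)*5 = -13*5 = -65)
Z(-44 - K(-5 - 2)) - 1*36599 = -65 - 1*36599 = -65 - 36599 = -36664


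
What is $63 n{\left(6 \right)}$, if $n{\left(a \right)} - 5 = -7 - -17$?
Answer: $945$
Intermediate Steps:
$n{\left(a \right)} = 15$ ($n{\left(a \right)} = 5 - -10 = 5 + \left(-7 + 17\right) = 5 + 10 = 15$)
$63 n{\left(6 \right)} = 63 \cdot 15 = 945$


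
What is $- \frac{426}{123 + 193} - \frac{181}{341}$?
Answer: $- \frac{101231}{53878} \approx -1.8789$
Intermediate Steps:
$- \frac{426}{123 + 193} - \frac{181}{341} = - \frac{426}{316} - \frac{181}{341} = \left(-426\right) \frac{1}{316} - \frac{181}{341} = - \frac{213}{158} - \frac{181}{341} = - \frac{101231}{53878}$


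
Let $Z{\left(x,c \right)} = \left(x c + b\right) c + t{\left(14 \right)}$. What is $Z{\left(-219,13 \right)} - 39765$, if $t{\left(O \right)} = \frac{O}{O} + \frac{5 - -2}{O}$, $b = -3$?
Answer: $- \frac{153627}{2} \approx -76814.0$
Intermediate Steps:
$t{\left(O \right)} = 1 + \frac{7}{O}$ ($t{\left(O \right)} = 1 + \frac{5 + 2}{O} = 1 + \frac{7}{O}$)
$Z{\left(x,c \right)} = \frac{3}{2} + c \left(-3 + c x\right)$ ($Z{\left(x,c \right)} = \left(x c - 3\right) c + \frac{7 + 14}{14} = \left(c x - 3\right) c + \frac{1}{14} \cdot 21 = \left(-3 + c x\right) c + \frac{3}{2} = c \left(-3 + c x\right) + \frac{3}{2} = \frac{3}{2} + c \left(-3 + c x\right)$)
$Z{\left(-219,13 \right)} - 39765 = \left(\frac{3}{2} - 39 - 219 \cdot 13^{2}\right) - 39765 = \left(\frac{3}{2} - 39 - 37011\right) - 39765 = - \frac{74097}{2} - 39765 = - \frac{153627}{2}$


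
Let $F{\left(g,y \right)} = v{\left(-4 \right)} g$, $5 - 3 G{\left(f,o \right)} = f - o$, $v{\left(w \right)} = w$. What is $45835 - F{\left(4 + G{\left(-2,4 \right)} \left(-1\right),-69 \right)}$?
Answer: $\frac{137509}{3} \approx 45836.0$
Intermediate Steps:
$G{\left(f,o \right)} = \frac{5}{3} - \frac{f}{3} + \frac{o}{3}$ ($G{\left(f,o \right)} = \frac{5}{3} - \frac{f - o}{3} = \frac{5}{3} - \left(- \frac{o}{3} + \frac{f}{3}\right) = \frac{5}{3} - \frac{f}{3} + \frac{o}{3}$)
$F{\left(g,y \right)} = - 4 g$
$45835 - F{\left(4 + G{\left(-2,4 \right)} \left(-1\right),-69 \right)} = 45835 - - 4 \left(4 + \left(\frac{5}{3} - - \frac{2}{3} + \frac{1}{3} \cdot 4\right) \left(-1\right)\right) = 45835 - - 4 \left(4 + \left(\frac{5}{3} + \frac{2}{3} + \frac{4}{3}\right) \left(-1\right)\right) = 45835 - - 4 \left(4 + \frac{11}{3} \left(-1\right)\right) = 45835 - - 4 \left(4 - \frac{11}{3}\right) = 45835 - \left(-4\right) \frac{1}{3} = 45835 - - \frac{4}{3} = 45835 + \frac{4}{3} = \frac{137509}{3}$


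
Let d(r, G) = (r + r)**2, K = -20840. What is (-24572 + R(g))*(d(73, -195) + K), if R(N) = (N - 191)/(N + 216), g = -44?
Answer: -502967661/43 ≈ -1.1697e+7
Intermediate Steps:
d(r, G) = 4*r**2 (d(r, G) = (2*r)**2 = 4*r**2)
R(N) = (-191 + N)/(216 + N)
(-24572 + R(g))*(d(73, -195) + K) = (-24572 + (-191 - 44)/(216 - 44))*(4*73**2 - 20840) = (-24572 - 235/172)*(4*5329 - 20840) = (-24572 + (1/172)*(-235))*(21316 - 20840) = (-24572 - 235/172)*476 = -4226619/172*476 = -502967661/43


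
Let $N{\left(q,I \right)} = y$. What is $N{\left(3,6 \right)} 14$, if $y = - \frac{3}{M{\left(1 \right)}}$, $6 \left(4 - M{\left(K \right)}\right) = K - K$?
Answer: $- \frac{21}{2} \approx -10.5$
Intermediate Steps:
$M{\left(K \right)} = 4$ ($M{\left(K \right)} = 4 - \frac{K - K}{6} = 4 - 0 = 4 + 0 = 4$)
$y = - \frac{3}{4} \approx -0.75$
$N{\left(q,I \right)} = - \frac{3}{4}$
$N{\left(3,6 \right)} 14 = \left(- \frac{3}{4}\right) 14 = - \frac{21}{2}$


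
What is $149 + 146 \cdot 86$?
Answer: $12705$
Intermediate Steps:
$149 + 146 \cdot 86 = 149 + 12556 = 12705$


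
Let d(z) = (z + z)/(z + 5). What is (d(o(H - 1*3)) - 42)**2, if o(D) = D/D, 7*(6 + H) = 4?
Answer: 15625/9 ≈ 1736.1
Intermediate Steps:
H = -38/7 (H = -6 + (1/7)*4 = -6 + 4/7 = -38/7 ≈ -5.4286)
o(D) = 1
d(z) = 2*z/(5 + z) (d(z) = (2*z)/(5 + z) = 2*z/(5 + z))
(d(o(H - 1*3)) - 42)**2 = (2*1/(5 + 1) - 42)**2 = (2*1/6 - 42)**2 = (2*1*(1/6) - 42)**2 = (1/3 - 42)**2 = (-125/3)**2 = 15625/9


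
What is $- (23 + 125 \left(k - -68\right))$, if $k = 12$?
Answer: $-10023$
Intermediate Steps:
$- (23 + 125 \left(k - -68\right)) = - (23 + 125 \left(12 - -68\right)) = - (23 + 125 \left(12 + 68\right)) = - (23 + 125 \cdot 80) = - (23 + 10000) = \left(-1\right) 10023 = -10023$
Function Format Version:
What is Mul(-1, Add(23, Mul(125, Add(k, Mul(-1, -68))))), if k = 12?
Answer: -10023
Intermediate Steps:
Mul(-1, Add(23, Mul(125, Add(k, Mul(-1, -68))))) = Mul(-1, Add(23, Mul(125, Add(12, Mul(-1, -68))))) = Mul(-1, Add(23, Mul(125, Add(12, 68)))) = Mul(-1, Add(23, Mul(125, 80))) = Mul(-1, Add(23, 10000)) = Mul(-1, 10023) = -10023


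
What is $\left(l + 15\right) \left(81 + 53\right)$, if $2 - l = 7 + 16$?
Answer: $-804$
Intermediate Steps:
$l = -21$ ($l = 2 - \left(7 + 16\right) = 2 - 23 = -21$)
$\left(l + 15\right) \left(81 + 53\right) = \left(-21 + 15\right) \left(81 + 53\right) = \left(-6\right) 134 = -804$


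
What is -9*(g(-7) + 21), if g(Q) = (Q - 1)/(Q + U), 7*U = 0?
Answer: -1395/7 ≈ -199.29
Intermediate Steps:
U = 0 (U = (1/7)*0 = 0)
g(Q) = (-1 + Q)/Q (g(Q) = (Q - 1)/(Q + 0) = (-1 + Q)/Q)
-9*(g(-7) + 21) = -9*((-1 - 7)/(-7) + 21) = -9*(-1/7*(-8) + 21) = -9*(8/7 + 21) = -9*155/7 = -1395/7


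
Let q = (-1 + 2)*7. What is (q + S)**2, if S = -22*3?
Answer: 3481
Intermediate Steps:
S = -66
q = 7 (q = 1*7 = 7)
(q + S)**2 = (7 - 66)**2 = (-59)**2 = 3481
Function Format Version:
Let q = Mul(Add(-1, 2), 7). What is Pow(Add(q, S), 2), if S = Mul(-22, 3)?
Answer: 3481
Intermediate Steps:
S = -66
q = 7 (q = Mul(1, 7) = 7)
Pow(Add(q, S), 2) = Pow(Add(7, -66), 2) = Pow(-59, 2) = 3481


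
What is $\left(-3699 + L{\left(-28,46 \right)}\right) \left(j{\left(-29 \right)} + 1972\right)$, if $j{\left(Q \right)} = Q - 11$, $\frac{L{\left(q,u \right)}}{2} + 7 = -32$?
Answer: $-7297164$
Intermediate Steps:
$L{\left(q,u \right)} = -78$ ($L{\left(q,u \right)} = -14 + 2 \left(-32\right) = -14 - 64 = -78$)
$j{\left(Q \right)} = -11 + Q$
$\left(-3699 + L{\left(-28,46 \right)}\right) \left(j{\left(-29 \right)} + 1972\right) = \left(-3699 - 78\right) \left(\left(-11 - 29\right) + 1972\right) = - 3777 \left(-40 + 1972\right) = \left(-3777\right) 1932 = -7297164$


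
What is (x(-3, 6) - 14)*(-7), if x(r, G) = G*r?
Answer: 224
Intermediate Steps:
(x(-3, 6) - 14)*(-7) = (6*(-3) - 14)*(-7) = (-18 - 14)*(-7) = -32*(-7) = 224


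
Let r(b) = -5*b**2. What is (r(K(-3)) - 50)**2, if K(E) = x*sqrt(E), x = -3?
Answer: 7225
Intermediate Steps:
K(E) = -3*sqrt(E)
(r(K(-3)) - 50)**2 = (-5*(-3*I*sqrt(3))**2 - 50)**2 = (-5*(-27) - 50)**2 = (135 - 50)**2 = 85**2 = 7225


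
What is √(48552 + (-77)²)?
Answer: √54481 ≈ 233.41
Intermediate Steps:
√(48552 + (-77)²) = √(48552 + 5929) = √54481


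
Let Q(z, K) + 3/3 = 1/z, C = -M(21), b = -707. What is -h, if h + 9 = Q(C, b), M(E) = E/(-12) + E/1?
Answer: 774/77 ≈ 10.052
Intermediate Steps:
M(E) = 11*E/12 (M(E) = E*(-1/12) + E*1 = -E/12 + E = 11*E/12)
C = -77/4 (C = -11*21/12 = -1*77/4 = -77/4 ≈ -19.250)
Q(z, K) = -1 + 1/z
h = -774/77 (h = -9 + (1 - 1*(-77/4))/(-77/4) = -9 - 4*(1 + 77/4)/77 = -9 - 4/77*81/4 = -9 - 81/77 = -774/77 ≈ -10.052)
-h = -1*(-774/77) = 774/77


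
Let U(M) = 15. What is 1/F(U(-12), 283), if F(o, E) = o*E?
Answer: 1/4245 ≈ 0.00023557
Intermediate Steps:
F(o, E) = E*o
1/F(U(-12), 283) = 1/(283*15) = 1/4245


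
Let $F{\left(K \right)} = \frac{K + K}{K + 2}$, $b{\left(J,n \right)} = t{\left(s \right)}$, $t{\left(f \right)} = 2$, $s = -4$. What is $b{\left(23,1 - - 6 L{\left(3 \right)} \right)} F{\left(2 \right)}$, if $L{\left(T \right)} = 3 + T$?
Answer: $2$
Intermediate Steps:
$b{\left(J,n \right)} = 2$
$F{\left(K \right)} = \frac{2 K}{2 + K}$
$b{\left(23,1 - - 6 L{\left(3 \right)} \right)} F{\left(2 \right)} = 2 \cdot 2 \cdot 2 \frac{1}{2 + 2} = 2 \cdot 2 \cdot 2 \cdot \frac{1}{4} = 2 \cdot 1 = 2$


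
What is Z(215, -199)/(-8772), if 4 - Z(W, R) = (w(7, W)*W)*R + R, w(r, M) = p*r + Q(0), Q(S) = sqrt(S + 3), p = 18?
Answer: -5391113/8772 - 995*sqrt(3)/204 ≈ -623.03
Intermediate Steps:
Q(S) = sqrt(3 + S)
w(r, M) = sqrt(3) + 18*r (w(r, M) = 18*r + sqrt(3 + 0) = 18*r + sqrt(3) = sqrt(3) + 18*r)
Z(W, R) = 4 - R - R*W*(126 + sqrt(3)) (Z(W, R) = 4 - (((sqrt(3) + 18*7)*W)*R + R) = 4 - (((sqrt(3) + 126)*W)*R + R) = 4 - (((126 + sqrt(3))*W)*R + R) = 4 - ((W*(126 + sqrt(3)))*R + R) = 4 - (R*W*(126 + sqrt(3)) + R) = 4 - (R + R*W*(126 + sqrt(3))) = 4 + (-R - R*W*(126 + sqrt(3))) = 4 - R - R*W*(126 + sqrt(3)))
Z(215, -199)/(-8772) = (4 - 1*(-199) - 1*(-199)*215*(126 + sqrt(3)))/(-8772) = (4 + 199 + (5390910 + 42785*sqrt(3)))*(-1/8772) = (5391113 + 42785*sqrt(3))*(-1/8772) = -5391113/8772 - 995*sqrt(3)/204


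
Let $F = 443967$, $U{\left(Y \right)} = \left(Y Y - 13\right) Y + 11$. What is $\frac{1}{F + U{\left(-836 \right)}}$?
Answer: $- \frac{1}{583822210} \approx -1.7129 \cdot 10^{-9}$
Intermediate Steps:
$U{\left(Y \right)} = 11 + Y \left(-13 + Y^{2}\right)$ ($U{\left(Y \right)} = \left(Y^{2} - 13\right) Y + 11 = \left(-13 + Y^{2}\right) Y + 11 = Y \left(-13 + Y^{2}\right) + 11 = 11 + Y \left(-13 + Y^{2}\right)$)
$\frac{1}{F + U{\left(-836 \right)}} = \frac{1}{443967 + \left(11 + \left(-836\right)^{3} - -10868\right)} = \frac{1}{443967 + \left(11 - 584277056 + 10868\right)} = \frac{1}{443967 - 584266177} = \frac{1}{-583822210} = - \frac{1}{583822210}$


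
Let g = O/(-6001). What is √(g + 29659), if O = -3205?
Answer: 4*√66756198179/6001 ≈ 172.22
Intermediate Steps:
g = 3205/6001 (g = -3205/(-6001) = -3205*(-1/6001) = 3205/6001 ≈ 0.53408)
√(g + 29659) = √(3205/6001 + 29659) = √(177986864/6001) = 4*√66756198179/6001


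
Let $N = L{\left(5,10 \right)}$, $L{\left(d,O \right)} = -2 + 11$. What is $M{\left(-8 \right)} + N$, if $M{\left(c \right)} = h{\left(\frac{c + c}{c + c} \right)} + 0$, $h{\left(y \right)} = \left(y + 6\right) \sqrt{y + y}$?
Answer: $9 + 7 \sqrt{2} \approx 18.9$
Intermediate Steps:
$L{\left(d,O \right)} = 9$
$N = 9$
$h{\left(y \right)} = \sqrt{2} \sqrt{y} \left(6 + y\right)$ ($h{\left(y \right)} = \left(6 + y\right) \sqrt{2 y} = \left(6 + y\right) \sqrt{2} \sqrt{y} = \sqrt{2} \sqrt{y} \left(6 + y\right)$)
$M{\left(c \right)} = 7 \sqrt{2}$ ($M{\left(c \right)} = \sqrt{2} \sqrt{\frac{c + c}{c + c}} \left(6 + \frac{c + c}{c + c}\right) + 0 = \sqrt{2} \sqrt{\frac{2 c}{2 c}} \left(6 + \frac{2 c}{2 c}\right) + 0 = \sqrt{2} \sqrt{2 c \frac{1}{2 c}} \left(6 + 2 c \frac{1}{2 c}\right) + 0 = \sqrt{2} \sqrt{1} \left(6 + 1\right) + 0 = \sqrt{2} \cdot 1 \cdot 7 + 0 = 7 \sqrt{2} + 0 = 7 \sqrt{2}$)
$M{\left(-8 \right)} + N = 7 \sqrt{2} + 9 = 9 + 7 \sqrt{2}$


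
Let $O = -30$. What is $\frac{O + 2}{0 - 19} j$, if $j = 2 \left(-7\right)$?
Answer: $- \frac{392}{19} \approx -20.632$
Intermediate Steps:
$j = -14$
$\frac{O + 2}{0 - 19} j = \frac{-30 + 2}{0 - 19} \left(-14\right) = - \frac{28}{-19} \left(-14\right) = \left(-28\right) \left(- \frac{1}{19}\right) \left(-14\right) = \frac{28}{19} \left(-14\right) = - \frac{392}{19}$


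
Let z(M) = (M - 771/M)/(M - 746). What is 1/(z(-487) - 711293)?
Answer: -600471/427110582605 ≈ -1.4059e-6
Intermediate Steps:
z(M) = (M - 771/M)/(-746 + M)
1/(z(-487) - 711293) = 1/((-771 + (-487)²)/((-487)*(-746 - 487)) - 711293) = 1/(-1/487*(-771 + 237169)/(-1233) - 711293) = 1/(-1/487*(-1/1233)*236398 - 711293) = 1/(236398/600471 - 711293) = 1/(-427110582605/600471) = -600471/427110582605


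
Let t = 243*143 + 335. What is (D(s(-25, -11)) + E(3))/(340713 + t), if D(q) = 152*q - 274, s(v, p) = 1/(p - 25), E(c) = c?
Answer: -2477/3382173 ≈ -0.00073237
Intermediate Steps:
s(v, p) = 1/(-25 + p)
D(q) = -274 + 152*q
t = 35084 (t = 34749 + 335 = 35084)
(D(s(-25, -11)) + E(3))/(340713 + t) = ((-274 + 152/(-25 - 11)) + 3)/(340713 + 35084) = ((-274 + 152/(-36)) + 3)/375797 = ((-274 + 152*(-1/36)) + 3)*(1/375797) = ((-274 - 38/9) + 3)*(1/375797) = (-2504/9 + 3)*(1/375797) = -2477/9*1/375797 = -2477/3382173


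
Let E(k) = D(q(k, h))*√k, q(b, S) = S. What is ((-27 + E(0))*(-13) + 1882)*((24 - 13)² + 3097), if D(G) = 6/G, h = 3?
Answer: 7185794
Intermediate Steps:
E(k) = 2*√k (E(k) = (6/3)*√k = (6*(⅓))*√k = 2*√k)
((-27 + E(0))*(-13) + 1882)*((24 - 13)² + 3097) = ((-27 + 2*√0)*(-13) + 1882)*((24 - 13)² + 3097) = ((-27 + 2*0)*(-13) + 1882)*(11² + 3097) = ((-27 + 0)*(-13) + 1882)*(121 + 3097) = (-27*(-13) + 1882)*3218 = (351 + 1882)*3218 = 2233*3218 = 7185794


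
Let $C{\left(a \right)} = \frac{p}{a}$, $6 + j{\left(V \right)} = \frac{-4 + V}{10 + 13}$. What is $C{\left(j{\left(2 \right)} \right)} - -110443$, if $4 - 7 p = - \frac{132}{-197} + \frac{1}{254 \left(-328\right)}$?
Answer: $\frac{1776387669304973}{16084214720} \approx 1.1044 \cdot 10^{5}$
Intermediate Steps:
$j{\left(V \right)} = - \frac{142}{23} + \frac{V}{23}$ ($j{\left(V \right)} = -6 + \frac{-4 + V}{10 + 13} = -6 + \frac{-4 + V}{23} = -6 + \left(-4 + V\right) \frac{1}{23} = -6 + \left(- \frac{4}{23} + \frac{V}{23}\right) = - \frac{142}{23} + \frac{V}{23}$)
$p = \frac{54652869}{114887248}$ ($p = \frac{4}{7} - \frac{- \frac{132}{-197} + \frac{1}{254 \left(-328\right)}}{7} = \frac{4}{7} - \frac{\left(-132\right) \left(- \frac{1}{197}\right) + \frac{1}{254} \left(- \frac{1}{328}\right)}{7} = \frac{4}{7} - \frac{\frac{132}{197} - \frac{1}{83312}}{7} = \frac{4}{7} - \frac{10996987}{114887248} = \frac{54652869}{114887248} \approx 0.47571$)
$C{\left(a \right)} = \frac{54652869}{114887248 a}$
$C{\left(j{\left(2 \right)} \right)} - -110443 = \frac{54652869}{114887248 \left(- \frac{142}{23} + \frac{1}{23} \cdot 2\right)} - -110443 = \frac{54652869}{114887248 \left(- \frac{142}{23} + \frac{2}{23}\right)} + 110443 = \frac{54652869}{114887248 \left(- \frac{140}{23}\right)} + 110443 = \frac{54652869}{114887248} \left(- \frac{23}{140}\right) + 110443 = - \frac{1257015987}{16084214720} + 110443 = \frac{1776387669304973}{16084214720}$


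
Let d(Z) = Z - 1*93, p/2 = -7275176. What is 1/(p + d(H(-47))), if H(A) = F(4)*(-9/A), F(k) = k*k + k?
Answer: -47/683870735 ≈ -6.8726e-8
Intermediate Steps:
p = -14550352 (p = 2*(-7275176) = -14550352)
F(k) = k + k**2 (F(k) = k**2 + k = k + k**2)
H(A) = -180/A (H(A) = (4*(1 + 4))*(-9/A) = (4*5)*(-9/A) = 20*(-9/A) = -180/A)
d(Z) = -93 + Z (d(Z) = Z - 93 = -93 + Z)
1/(p + d(H(-47))) = 1/(-14550352 + (-93 - 180/(-47))) = 1/(-14550352 + (-93 - 180*(-1/47))) = 1/(-14550352 + (-93 + 180/47)) = 1/(-14550352 - 4191/47) = 1/(-683870735/47) = -47/683870735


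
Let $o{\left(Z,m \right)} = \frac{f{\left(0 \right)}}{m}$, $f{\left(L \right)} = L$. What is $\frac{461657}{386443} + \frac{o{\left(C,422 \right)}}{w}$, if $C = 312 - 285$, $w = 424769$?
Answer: $\frac{461657}{386443} \approx 1.1946$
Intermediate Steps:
$C = 27$ ($C = 312 - 285 = 27$)
$o{\left(Z,m \right)} = 0$ ($o{\left(Z,m \right)} = \frac{0}{m} = 0$)
$\frac{461657}{386443} + \frac{o{\left(C,422 \right)}}{w} = \frac{461657}{386443} + \frac{0}{424769} = 461657 \cdot \frac{1}{386443} + 0 \cdot \frac{1}{424769} = \frac{461657}{386443} + 0 = \frac{461657}{386443}$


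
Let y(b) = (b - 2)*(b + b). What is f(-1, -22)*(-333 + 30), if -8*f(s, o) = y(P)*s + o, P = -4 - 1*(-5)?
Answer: -1515/2 ≈ -757.50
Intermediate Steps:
P = 1 (P = -4 + 5 = 1)
y(b) = 2*b*(-2 + b) (y(b) = (-2 + b)*(2*b) = 2*b*(-2 + b))
f(s, o) = -o/8 + s/4 (f(s, o) = -((2*1*(-2 + 1))*s + o)/8 = -((2*1*(-1))*s + o)/8 = -(-2*s + o)/8 = -(o - 2*s)/8 = -o/8 + s/4)
f(-1, -22)*(-333 + 30) = (-⅛*(-22) + (¼)*(-1))*(-333 + 30) = (11/4 - ¼)*(-303) = (5/2)*(-303) = -1515/2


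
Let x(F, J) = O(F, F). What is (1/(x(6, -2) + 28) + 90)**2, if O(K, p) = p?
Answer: 9369721/1156 ≈ 8105.3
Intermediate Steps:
x(F, J) = F
(1/(x(6, -2) + 28) + 90)**2 = (1/(6 + 28) + 90)**2 = (1/34 + 90)**2 = (3061/34)**2 = 9369721/1156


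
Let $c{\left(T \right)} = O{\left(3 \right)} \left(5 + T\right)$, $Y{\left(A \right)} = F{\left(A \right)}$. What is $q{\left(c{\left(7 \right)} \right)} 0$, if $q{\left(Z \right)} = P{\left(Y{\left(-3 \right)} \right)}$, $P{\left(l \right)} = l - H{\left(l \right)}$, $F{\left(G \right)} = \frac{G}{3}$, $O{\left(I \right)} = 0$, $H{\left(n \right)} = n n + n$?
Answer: $0$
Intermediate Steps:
$H{\left(n \right)} = n + n^{2}$ ($H{\left(n \right)} = n^{2} + n = n + n^{2}$)
$F{\left(G \right)} = \frac{G}{3}$ ($F{\left(G \right)} = G \frac{1}{3} = \frac{G}{3}$)
$Y{\left(A \right)} = \frac{A}{3}$
$c{\left(T \right)} = 0$ ($c{\left(T \right)} = 0 \left(5 + T\right) = 0$)
$P{\left(l \right)} = l - l \left(1 + l\right)$
$q{\left(Z \right)} = -1$ ($q{\left(Z \right)} = - \left(\frac{1}{3} \left(-3\right)\right)^{2} = - \left(-1\right)^{2} = \left(-1\right) 1 = -1$)
$q{\left(c{\left(7 \right)} \right)} 0 = \left(-1\right) 0 = 0$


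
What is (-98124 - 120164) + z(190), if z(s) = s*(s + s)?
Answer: -146088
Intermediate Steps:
z(s) = 2*s² (z(s) = s*(2*s) = 2*s²)
(-98124 - 120164) + z(190) = (-98124 - 120164) + 2*190² = -218288 + 2*36100 = -218288 + 72200 = -146088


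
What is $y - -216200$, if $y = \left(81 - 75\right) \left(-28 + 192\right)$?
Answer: $217184$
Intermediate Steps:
$y = 984$ ($y = 6 \cdot 164 = 984$)
$y - -216200 = 984 - -216200 = 984 + 216200 = 217184$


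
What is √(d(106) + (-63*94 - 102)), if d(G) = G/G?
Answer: I*√6023 ≈ 77.608*I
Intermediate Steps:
d(G) = 1
√(d(106) + (-63*94 - 102)) = √(1 + (-63*94 - 102)) = √(1 + (-5922 - 102)) = √(1 - 6024) = √(-6023) = I*√6023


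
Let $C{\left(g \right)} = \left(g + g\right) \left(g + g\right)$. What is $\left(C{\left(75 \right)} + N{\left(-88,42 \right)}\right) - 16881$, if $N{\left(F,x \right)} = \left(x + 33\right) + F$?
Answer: $5606$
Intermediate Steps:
$C{\left(g \right)} = 4 g^{2}$ ($C{\left(g \right)} = 2 g 2 g = 4 g^{2}$)
$N{\left(F,x \right)} = 33 + F + x$ ($N{\left(F,x \right)} = \left(33 + x\right) + F = 33 + F + x$)
$\left(C{\left(75 \right)} + N{\left(-88,42 \right)}\right) - 16881 = \left(4 \cdot 75^{2} + \left(33 - 88 + 42\right)\right) - 16881 = \left(4 \cdot 5625 - 13\right) - 16881 = \left(22500 - 13\right) - 16881 = 22487 - 16881 = 5606$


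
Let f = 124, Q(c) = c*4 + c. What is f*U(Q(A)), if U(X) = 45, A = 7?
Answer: 5580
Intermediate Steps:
Q(c) = 5*c (Q(c) = 4*c + c = 5*c)
f*U(Q(A)) = 124*45 = 5580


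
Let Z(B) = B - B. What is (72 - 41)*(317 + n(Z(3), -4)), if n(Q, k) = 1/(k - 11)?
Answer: 147374/15 ≈ 9824.9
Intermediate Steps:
Z(B) = 0
n(Q, k) = 1/(-11 + k)
(72 - 41)*(317 + n(Z(3), -4)) = (72 - 41)*(317 + 1/(-11 - 4)) = 31*(317 + 1/(-15)) = 31*(317 - 1/15) = 31*(4754/15) = 147374/15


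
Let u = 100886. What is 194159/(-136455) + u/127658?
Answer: -5509775246/8709786195 ≈ -0.63260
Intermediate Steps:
194159/(-136455) + u/127658 = 194159/(-136455) + 100886/127658 = 194159*(-1/136455) + 100886*(1/127658) = -194159/136455 + 50443/63829 = -5509775246/8709786195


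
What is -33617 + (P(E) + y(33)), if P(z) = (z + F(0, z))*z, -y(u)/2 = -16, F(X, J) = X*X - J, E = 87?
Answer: -33585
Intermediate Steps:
F(X, J) = X**2 - J
y(u) = 32 (y(u) = -2*(-16) = 32)
P(z) = 0 (P(z) = (z + (0**2 - z))*z = (z + (0 - z))*z = (z - z)*z = 0*z = 0)
-33617 + (P(E) + y(33)) = -33617 + (0 + 32) = -33617 + 32 = -33585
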